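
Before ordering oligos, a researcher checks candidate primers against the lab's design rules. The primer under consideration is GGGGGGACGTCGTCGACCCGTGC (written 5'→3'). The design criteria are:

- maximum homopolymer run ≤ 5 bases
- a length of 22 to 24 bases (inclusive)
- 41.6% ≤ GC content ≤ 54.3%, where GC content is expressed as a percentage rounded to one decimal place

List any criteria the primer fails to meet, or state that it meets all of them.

Base counts: A=2, T=3, G=11, C=7 (length 23).
homopolymer run: longest run = 6, exceeds 5 ✗
length: length 23 ✓
GC content: GC 18/23 = 78.3%, outside 41.6–54.3% ✗

Fails: homopolymer run, GC content.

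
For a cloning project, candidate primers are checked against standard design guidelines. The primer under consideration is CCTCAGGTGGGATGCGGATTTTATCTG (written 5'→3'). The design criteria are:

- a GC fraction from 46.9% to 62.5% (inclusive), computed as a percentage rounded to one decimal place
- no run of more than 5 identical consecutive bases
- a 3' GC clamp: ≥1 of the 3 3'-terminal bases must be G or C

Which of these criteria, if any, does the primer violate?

Meets all criteria.

Base counts: A=4, T=9, G=9, C=5 (length 27).
GC content: GC 14/27 = 51.9% ✓
homopolymer run: longest run = 4 ✓
GC clamp: 3' end CTG has 2 G/C ✓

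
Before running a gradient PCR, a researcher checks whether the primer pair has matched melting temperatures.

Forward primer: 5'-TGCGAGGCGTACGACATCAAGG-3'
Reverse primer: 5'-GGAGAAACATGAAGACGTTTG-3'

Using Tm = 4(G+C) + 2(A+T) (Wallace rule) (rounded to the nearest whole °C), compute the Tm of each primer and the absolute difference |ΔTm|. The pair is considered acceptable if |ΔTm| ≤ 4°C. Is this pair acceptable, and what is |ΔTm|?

|ΔTm| = 10°C; the pair is not acceptable.

Forward: A=6 T=3 G=8 C=5 → Tm = 2·9 + 4·13 = 70°C.
Reverse: A=8 T=4 G=7 C=2 → Tm = 2·12 + 4·9 = 60°C.
|ΔTm| = |70 − 60| = 10°C, > 4°C.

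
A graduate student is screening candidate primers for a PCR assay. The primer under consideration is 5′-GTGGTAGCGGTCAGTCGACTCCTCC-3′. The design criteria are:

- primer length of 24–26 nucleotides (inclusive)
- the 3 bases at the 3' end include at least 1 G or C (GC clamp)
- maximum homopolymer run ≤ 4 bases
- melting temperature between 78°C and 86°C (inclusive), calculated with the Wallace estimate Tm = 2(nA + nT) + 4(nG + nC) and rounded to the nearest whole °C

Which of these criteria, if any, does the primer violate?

Meets all criteria.

Base counts: A=3, T=6, G=8, C=8 (length 25).
length: length 25 ✓
GC clamp: 3' end TCC has 2 G/C ✓
homopolymer run: longest run = 2 ✓
Tm: Tm = 2·9 + 4·16 = 82°C ✓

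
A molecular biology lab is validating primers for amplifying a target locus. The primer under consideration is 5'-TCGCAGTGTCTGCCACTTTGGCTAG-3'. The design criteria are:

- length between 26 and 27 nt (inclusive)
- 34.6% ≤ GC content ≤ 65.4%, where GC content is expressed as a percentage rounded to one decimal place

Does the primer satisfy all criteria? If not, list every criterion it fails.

Base counts: A=3, T=8, G=7, C=7 (length 25).
length: length 25, outside 26–27 ✗
GC content: GC 14/25 = 56.0% ✓

Fails: length.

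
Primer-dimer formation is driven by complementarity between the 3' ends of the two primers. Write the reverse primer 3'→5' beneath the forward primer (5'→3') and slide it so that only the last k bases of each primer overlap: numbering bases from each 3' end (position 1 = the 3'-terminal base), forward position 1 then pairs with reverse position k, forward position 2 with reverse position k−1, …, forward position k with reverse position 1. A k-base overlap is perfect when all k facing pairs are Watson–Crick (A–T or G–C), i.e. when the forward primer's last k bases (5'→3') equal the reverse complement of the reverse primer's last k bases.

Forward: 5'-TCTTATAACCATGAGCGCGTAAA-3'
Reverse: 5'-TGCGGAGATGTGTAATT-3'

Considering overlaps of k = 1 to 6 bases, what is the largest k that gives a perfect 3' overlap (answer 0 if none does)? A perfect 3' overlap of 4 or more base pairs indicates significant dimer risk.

Last 6 bases (5'→3') — forward …CGTAAA, reverse …GTAATT.
Reverse complement of the reverse primer's last 6 bases: AATTAC; its first k bases are the reverse complement of the reverse primer's last k bases, so a perfect k-base overlap needs the forward primer's last k bases to equal them.
Comparing (forward last k vs required): k=1: A vs A ✓; k=2: AA vs AA ✓; k=3: AAA vs AAT ✗; k=4: TAAA vs AATT ✗; k=5: GTAAA vs AATTA ✗; k=6: CGTAAA vs AATTAC ✗.
Perfect overlaps at k = 1, 2; the largest is 2.

Longest perfect overlap: 2 complementary base pairs; below the dimer-risk threshold (threshold 4).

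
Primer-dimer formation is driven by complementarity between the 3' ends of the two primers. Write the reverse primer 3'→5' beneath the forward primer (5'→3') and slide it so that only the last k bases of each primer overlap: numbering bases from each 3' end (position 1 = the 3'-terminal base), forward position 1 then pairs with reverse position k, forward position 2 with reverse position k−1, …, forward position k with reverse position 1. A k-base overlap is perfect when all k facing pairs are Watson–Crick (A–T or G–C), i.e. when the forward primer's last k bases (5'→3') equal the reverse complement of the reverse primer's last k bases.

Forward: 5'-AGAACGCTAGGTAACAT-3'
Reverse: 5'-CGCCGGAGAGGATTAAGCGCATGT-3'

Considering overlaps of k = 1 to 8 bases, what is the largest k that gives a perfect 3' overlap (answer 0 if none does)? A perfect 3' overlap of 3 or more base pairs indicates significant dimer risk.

Last 8 bases (5'→3') — forward …GGTAACAT, reverse …GCGCATGT.
Reverse complement of the reverse primer's last 8 bases: ACATGCGC; its first k bases are the reverse complement of the reverse primer's last k bases, so a perfect k-base overlap needs the forward primer's last k bases to equal them.
Comparing (forward last k vs required): k=1: T vs A ✗; k=2: AT vs AC ✗; k=3: CAT vs ACA ✗; k=4: ACAT vs ACAT ✓; k=5: AACAT vs ACATG ✗; k=6: TAACAT vs ACATGC ✗; k=7: GTAACAT vs ACATGCG ✗; k=8: GGTAACAT vs ACATGCGC ✗.
Only k = 4 is perfect, so the longest perfect 3' overlap is 4.

Longest perfect overlap: 4 complementary base pairs; significant dimer risk (threshold 3).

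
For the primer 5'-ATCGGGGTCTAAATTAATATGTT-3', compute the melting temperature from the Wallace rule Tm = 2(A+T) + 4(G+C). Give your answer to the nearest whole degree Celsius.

Base counts: A=7, T=9, G=5, C=2 (length 23).
Tm = 2·(7+9) + 4·(5+2) = 2·16 + 4·7 = 32 + 28 = 60°C.

60°C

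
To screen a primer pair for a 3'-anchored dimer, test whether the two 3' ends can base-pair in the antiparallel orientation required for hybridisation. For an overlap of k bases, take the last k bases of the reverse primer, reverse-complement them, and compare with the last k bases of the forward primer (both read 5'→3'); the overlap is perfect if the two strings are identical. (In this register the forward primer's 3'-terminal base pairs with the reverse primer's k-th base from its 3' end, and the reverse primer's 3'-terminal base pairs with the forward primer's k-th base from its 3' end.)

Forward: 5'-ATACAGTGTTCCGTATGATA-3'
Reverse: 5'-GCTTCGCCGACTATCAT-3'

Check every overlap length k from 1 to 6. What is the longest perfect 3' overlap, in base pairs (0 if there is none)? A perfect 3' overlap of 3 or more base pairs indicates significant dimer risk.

Last 6 bases (5'→3') — forward …ATGATA, reverse …TATCAT.
Reverse complement of the reverse primer's last 6 bases: ATGATA; its first k bases are the reverse complement of the reverse primer's last k bases, so a perfect k-base overlap needs the forward primer's last k bases to equal them.
Comparing (forward last k vs required): k=1: A vs A ✓; k=2: TA vs AT ✗; k=3: ATA vs ATG ✗; k=4: GATA vs ATGA ✗; k=5: TGATA vs ATGAT ✗; k=6: ATGATA vs ATGATA ✓.
Perfect overlaps at k = 1, 6; the largest is 6.

Longest perfect overlap: 6 complementary base pairs; significant dimer risk (threshold 3).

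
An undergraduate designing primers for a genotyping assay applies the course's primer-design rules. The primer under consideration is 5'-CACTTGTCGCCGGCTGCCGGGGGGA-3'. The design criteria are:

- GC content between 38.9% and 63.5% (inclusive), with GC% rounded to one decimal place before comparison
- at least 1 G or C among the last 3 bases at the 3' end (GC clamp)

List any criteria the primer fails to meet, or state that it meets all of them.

Base counts: A=2, T=4, G=11, C=8 (length 25).
GC content: GC 19/25 = 76.0%, outside 38.9–63.5% ✗
GC clamp: 3' end GGA has 2 G/C ✓

Fails: GC content.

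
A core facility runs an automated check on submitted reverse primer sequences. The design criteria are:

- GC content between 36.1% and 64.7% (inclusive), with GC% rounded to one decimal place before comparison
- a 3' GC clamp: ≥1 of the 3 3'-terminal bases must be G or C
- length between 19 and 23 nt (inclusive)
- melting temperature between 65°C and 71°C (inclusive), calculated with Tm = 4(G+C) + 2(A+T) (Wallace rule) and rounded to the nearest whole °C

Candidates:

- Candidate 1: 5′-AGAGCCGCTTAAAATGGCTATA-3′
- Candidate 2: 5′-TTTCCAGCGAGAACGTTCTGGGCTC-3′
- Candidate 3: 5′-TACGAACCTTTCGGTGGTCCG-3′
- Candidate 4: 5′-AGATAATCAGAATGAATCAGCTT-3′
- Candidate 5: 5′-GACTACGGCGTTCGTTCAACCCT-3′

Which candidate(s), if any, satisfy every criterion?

Candidate 1 (22 nt, A=8 T=5 G=5 C=4): GC 9/22 = 40.9% ✓; 3' end ATA has 0 G/C, need ≥1 ✗; length 22 ✓; Tm = 2·13 + 4·9 = 62°C, outside 65–71°C ✗ — fails.
Candidate 2 (25 nt, A=4 T=7 G=7 C=7): GC 14/25 = 56.0% ✓; 3' end CTC has 2 G/C ✓; length 25, outside 19–23 ✗; Tm = 2·11 + 4·14 = 78°C, outside 65–71°C ✗ — fails.
Candidate 3 (21 nt, A=3 T=6 G=6 C=6): GC 12/21 = 57.1% ✓; 3' end CCG has 3 G/C ✓; length 21 ✓; Tm = 2·9 + 4·12 = 66°C ✓ — passes.
Candidate 4 (23 nt, A=10 T=6 G=4 C=3): GC 7/23 = 30.4%, outside 36.1–64.7% ✗; 3' end CTT has 1 G/C ✓; length 23 ✓; Tm = 2·16 + 4·7 = 60°C, outside 65–71°C ✗ — fails.
Candidate 5 (23 nt, A=4 T=6 G=5 C=8): GC 13/23 = 56.5% ✓; 3' end CCT has 2 G/C ✓; length 23 ✓; Tm = 2·10 + 4·13 = 72°C, outside 65–71°C ✗ — fails.

Candidate 3 only.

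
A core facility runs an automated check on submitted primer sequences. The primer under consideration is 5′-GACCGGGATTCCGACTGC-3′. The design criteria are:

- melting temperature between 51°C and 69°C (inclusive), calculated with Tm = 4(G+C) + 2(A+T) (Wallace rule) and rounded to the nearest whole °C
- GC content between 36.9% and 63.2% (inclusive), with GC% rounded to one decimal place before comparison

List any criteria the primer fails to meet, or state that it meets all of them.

Base counts: A=3, T=3, G=6, C=6 (length 18).
Tm: Tm = 2·6 + 4·12 = 60°C ✓
GC content: GC 12/18 = 66.7%, outside 36.9–63.2% ✗

Fails: GC content.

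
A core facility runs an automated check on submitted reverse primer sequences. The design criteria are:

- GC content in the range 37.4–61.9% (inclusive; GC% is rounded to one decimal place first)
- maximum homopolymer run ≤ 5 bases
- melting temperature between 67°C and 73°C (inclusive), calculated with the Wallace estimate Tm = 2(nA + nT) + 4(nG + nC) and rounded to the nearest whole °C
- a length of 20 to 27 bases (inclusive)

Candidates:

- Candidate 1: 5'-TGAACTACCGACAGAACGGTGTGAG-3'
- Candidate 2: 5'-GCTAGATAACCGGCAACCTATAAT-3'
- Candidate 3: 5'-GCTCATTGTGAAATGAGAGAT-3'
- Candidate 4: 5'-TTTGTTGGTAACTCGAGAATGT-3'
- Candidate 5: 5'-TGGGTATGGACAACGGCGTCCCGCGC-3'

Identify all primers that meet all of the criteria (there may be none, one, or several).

Candidate 1 (25 nt, A=8 T=4 G=8 C=5): GC 13/25 = 52.0% ✓; longest run = 2 ✓; Tm = 2·12 + 4·13 = 76°C, outside 67–73°C ✗; length 25 ✓ — fails.
Candidate 2 (24 nt, A=9 T=5 G=4 C=6): GC 10/24 = 41.7% ✓; longest run = 2 ✓; Tm = 2·14 + 4·10 = 68°C ✓; length 24 ✓ — passes.
Candidate 3 (21 nt, A=7 T=6 G=6 C=2): GC 8/21 = 38.1% ✓; longest run = 3 ✓; Tm = 2·13 + 4·8 = 58°C, outside 67–73°C ✗; length 21 ✓ — fails.
Candidate 4 (22 nt, A=5 T=9 G=6 C=2): GC 8/22 = 36.4%, outside 37.4–61.9% ✗; longest run = 3 ✓; Tm = 2·14 + 4·8 = 60°C, outside 67–73°C ✗; length 22 ✓ — fails.
Candidate 5 (26 nt, A=4 T=4 G=10 C=8): GC 18/26 = 69.2%, outside 37.4–61.9% ✗; longest run = 3 ✓; Tm = 2·8 + 4·18 = 88°C, outside 67–73°C ✗; length 26 ✓ — fails.

Candidate 2 only.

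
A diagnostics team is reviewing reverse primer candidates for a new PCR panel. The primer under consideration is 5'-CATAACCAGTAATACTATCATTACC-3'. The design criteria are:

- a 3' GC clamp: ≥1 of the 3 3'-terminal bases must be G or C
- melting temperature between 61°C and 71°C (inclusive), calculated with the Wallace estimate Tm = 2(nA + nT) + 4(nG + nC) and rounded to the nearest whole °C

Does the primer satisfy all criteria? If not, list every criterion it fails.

Meets all criteria.

Base counts: A=10, T=7, G=1, C=7 (length 25).
GC clamp: 3' end ACC has 2 G/C ✓
Tm: Tm = 2·17 + 4·8 = 66°C ✓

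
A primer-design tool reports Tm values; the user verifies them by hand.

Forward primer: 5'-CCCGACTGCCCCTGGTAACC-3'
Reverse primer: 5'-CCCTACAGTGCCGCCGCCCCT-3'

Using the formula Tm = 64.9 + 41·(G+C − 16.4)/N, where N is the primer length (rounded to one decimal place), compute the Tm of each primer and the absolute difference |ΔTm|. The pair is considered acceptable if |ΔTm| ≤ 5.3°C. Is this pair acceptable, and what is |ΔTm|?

Forward: G+C = 14, N = 20 → Tm = 64.9 + 41·(14 − 16.4)/20 = 60.0°C.
Reverse: G+C = 16, N = 21 → Tm = 64.9 + 41·(16 − 16.4)/21 = 64.1°C.
|ΔTm| = |60.0 − 64.1| = 4.1°C, ≤ 5.3°C.

|ΔTm| = 4.1°C; the pair is acceptable.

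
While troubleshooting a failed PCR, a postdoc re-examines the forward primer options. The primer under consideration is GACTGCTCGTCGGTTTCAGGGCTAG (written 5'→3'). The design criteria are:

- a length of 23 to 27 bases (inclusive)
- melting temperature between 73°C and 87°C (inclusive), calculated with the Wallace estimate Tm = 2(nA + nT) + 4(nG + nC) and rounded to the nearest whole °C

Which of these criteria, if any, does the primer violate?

Meets all criteria.

Base counts: A=3, T=7, G=9, C=6 (length 25).
length: length 25 ✓
Tm: Tm = 2·10 + 4·15 = 80°C ✓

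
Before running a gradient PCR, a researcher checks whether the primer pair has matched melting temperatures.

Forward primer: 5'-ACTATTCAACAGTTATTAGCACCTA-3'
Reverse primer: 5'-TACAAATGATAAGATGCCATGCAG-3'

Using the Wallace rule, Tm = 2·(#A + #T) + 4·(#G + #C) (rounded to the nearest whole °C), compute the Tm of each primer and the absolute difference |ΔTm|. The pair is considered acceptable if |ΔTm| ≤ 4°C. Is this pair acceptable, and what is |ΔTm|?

Forward: A=9 T=8 G=2 C=6 → Tm = 2·17 + 4·8 = 66°C.
Reverse: A=10 T=5 G=5 C=4 → Tm = 2·15 + 4·9 = 66°C.
|ΔTm| = |66 − 66| = 0°C, ≤ 4°C.

|ΔTm| = 0°C; the pair is acceptable.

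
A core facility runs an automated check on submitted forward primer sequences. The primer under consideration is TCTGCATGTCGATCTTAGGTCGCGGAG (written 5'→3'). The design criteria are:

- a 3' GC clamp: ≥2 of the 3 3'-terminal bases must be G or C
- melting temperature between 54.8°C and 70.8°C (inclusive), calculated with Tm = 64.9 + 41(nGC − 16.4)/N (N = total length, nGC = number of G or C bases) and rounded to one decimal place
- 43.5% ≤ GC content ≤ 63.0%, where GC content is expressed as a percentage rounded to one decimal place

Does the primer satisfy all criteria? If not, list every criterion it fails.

Base counts: A=4, T=8, G=9, C=6 (length 27).
GC clamp: 3' end GAG has 2 G/C ✓
Tm: Tm = 64.9 + 41·(15 − 16.4)/27 = 62.8°C ✓
GC content: GC 15/27 = 55.6% ✓

Meets all criteria.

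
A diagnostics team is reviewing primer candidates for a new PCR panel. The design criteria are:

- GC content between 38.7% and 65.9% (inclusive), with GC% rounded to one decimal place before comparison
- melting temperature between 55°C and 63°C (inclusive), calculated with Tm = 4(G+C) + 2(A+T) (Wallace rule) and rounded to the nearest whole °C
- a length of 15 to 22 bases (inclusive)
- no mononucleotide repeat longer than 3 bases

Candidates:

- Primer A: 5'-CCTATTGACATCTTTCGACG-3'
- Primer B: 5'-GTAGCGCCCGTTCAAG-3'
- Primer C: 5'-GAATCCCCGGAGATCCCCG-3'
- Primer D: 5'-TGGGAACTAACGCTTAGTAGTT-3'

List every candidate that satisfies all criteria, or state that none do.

Primer A (20 nt, A=4 T=7 G=3 C=6): GC 9/20 = 45.0% ✓; Tm = 2·11 + 4·9 = 58°C ✓; length 20 ✓; longest run = 3 ✓ — passes.
Primer B (16 nt, A=3 T=3 G=5 C=5): GC 10/16 = 62.5% ✓; Tm = 2·6 + 4·10 = 52°C, outside 55–63°C ✗; length 16 ✓; longest run = 3 ✓ — fails.
Primer C (19 nt, A=4 T=2 G=5 C=8): GC 13/19 = 68.4%, outside 38.7–65.9% ✗; Tm = 2·6 + 4·13 = 64°C, outside 55–63°C ✗; length 19 ✓; longest run = 4, exceeds 3 ✗ — fails.
Primer D (22 nt, A=6 T=7 G=6 C=3): GC 9/22 = 40.9% ✓; Tm = 2·13 + 4·9 = 62°C ✓; length 22 ✓; longest run = 3 ✓ — passes.

Primer A and Primer D.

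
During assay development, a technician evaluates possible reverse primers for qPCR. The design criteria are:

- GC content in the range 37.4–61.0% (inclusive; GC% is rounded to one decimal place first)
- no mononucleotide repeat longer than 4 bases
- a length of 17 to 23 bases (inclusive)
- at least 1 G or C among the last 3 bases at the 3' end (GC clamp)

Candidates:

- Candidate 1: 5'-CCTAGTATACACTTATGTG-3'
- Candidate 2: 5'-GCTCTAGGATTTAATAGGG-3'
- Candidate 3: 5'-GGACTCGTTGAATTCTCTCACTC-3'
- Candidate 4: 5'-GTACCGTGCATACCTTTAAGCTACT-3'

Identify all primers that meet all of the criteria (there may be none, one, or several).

Candidate 2 and Candidate 3.

Candidate 1 (19 nt, A=5 T=7 G=3 C=4): GC 7/19 = 36.8%, outside 37.4–61.0% ✗; longest run = 2 ✓; length 19 ✓; 3' end GTG has 2 G/C ✓ — fails.
Candidate 2 (19 nt, A=5 T=6 G=6 C=2): GC 8/19 = 42.1% ✓; longest run = 3 ✓; length 19 ✓; 3' end GGG has 3 G/C ✓ — passes.
Candidate 3 (23 nt, A=4 T=8 G=4 C=7): GC 11/23 = 47.8% ✓; longest run = 2 ✓; length 23 ✓; 3' end CTC has 2 G/C ✓ — passes.
Candidate 4 (25 nt, A=6 T=8 G=4 C=7): GC 11/25 = 44.0% ✓; longest run = 3 ✓; length 25, outside 17–23 ✗; 3' end ACT has 1 G/C ✓ — fails.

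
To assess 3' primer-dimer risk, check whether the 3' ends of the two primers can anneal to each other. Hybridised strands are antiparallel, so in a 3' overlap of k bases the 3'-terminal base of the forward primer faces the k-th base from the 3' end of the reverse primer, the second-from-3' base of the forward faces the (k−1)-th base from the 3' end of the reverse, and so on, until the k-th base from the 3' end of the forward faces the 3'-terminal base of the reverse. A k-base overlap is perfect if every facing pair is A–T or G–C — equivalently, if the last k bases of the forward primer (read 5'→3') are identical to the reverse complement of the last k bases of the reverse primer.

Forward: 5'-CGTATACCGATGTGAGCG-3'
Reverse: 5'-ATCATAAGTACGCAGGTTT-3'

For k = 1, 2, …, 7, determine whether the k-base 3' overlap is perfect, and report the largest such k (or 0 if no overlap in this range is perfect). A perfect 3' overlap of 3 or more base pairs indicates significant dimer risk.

Longest perfect overlap: 0 complementary base pairs; below the dimer-risk threshold (threshold 3).

Last 7 bases (5'→3') — forward …GTGAGCG, reverse …CAGGTTT.
Reverse complement of the reverse primer's last 7 bases: AAACCTG; its first k bases are the reverse complement of the reverse primer's last k bases, so a perfect k-base overlap needs the forward primer's last k bases to equal them.
Comparing (forward last k vs required): k=1: G vs A ✗; k=2: CG vs AA ✗; k=3: GCG vs AAA ✗; k=4: AGCG vs AAAC ✗; k=5: GAGCG vs AAACC ✗; k=6: TGAGCG vs AAACCT ✗; k=7: GTGAGCG vs AAACCTG ✗.
No overlap length from 1 to 7 is perfect, so the longest perfect 3' overlap is 0.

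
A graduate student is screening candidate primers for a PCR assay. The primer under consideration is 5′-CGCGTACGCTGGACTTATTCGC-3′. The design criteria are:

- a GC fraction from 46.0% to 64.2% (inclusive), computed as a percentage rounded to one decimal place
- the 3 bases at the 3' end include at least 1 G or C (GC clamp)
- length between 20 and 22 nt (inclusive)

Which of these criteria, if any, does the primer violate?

Base counts: A=3, T=6, G=6, C=7 (length 22).
GC content: GC 13/22 = 59.1% ✓
GC clamp: 3' end CGC has 3 G/C ✓
length: length 22 ✓

Meets all criteria.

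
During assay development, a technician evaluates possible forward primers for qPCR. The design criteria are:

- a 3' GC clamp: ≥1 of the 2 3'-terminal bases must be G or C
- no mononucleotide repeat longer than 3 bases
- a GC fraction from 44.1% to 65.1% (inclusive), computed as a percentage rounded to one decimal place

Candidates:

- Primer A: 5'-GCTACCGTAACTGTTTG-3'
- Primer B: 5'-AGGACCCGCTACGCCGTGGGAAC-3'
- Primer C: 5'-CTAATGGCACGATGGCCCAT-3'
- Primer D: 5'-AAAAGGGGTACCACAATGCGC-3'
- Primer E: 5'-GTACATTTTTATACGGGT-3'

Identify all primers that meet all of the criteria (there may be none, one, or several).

Primer A (17 nt, A=3 T=6 G=4 C=4): 3' end TG has 1 G/C ✓; longest run = 3 ✓; GC 8/17 = 47.1% ✓ — passes.
Primer B (23 nt, A=5 T=2 G=8 C=8): 3' end AC has 1 G/C ✓; longest run = 3 ✓; GC 16/23 = 69.6%, outside 44.1–65.1% ✗ — fails.
Primer C (20 nt, A=5 T=4 G=5 C=6): 3' end AT has 0 G/C, need ≥1 ✗; longest run = 3 ✓; GC 11/20 = 55.0% ✓ — fails.
Primer D (21 nt, A=8 T=2 G=6 C=5): 3' end GC has 2 G/C ✓; longest run = 4, exceeds 3 ✗; GC 11/21 = 52.4% ✓ — fails.
Primer E (18 nt, A=4 T=8 G=4 C=2): 3' end GT has 1 G/C ✓; longest run = 5, exceeds 3 ✗; GC 6/18 = 33.3%, outside 44.1–65.1% ✗ — fails.

Primer A only.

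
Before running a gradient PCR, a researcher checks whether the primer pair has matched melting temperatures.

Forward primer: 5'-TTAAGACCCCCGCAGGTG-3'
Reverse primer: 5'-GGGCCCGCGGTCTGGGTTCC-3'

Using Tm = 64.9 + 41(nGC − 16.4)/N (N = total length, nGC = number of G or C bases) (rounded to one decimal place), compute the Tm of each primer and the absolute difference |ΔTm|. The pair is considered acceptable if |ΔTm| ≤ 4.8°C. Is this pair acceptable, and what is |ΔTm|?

|ΔTm| = 11.5°C; the pair is not acceptable.

Forward: G+C = 11, N = 18 → Tm = 64.9 + 41·(11 − 16.4)/18 = 52.6°C.
Reverse: G+C = 16, N = 20 → Tm = 64.9 + 41·(16 − 16.4)/20 = 64.1°C.
|ΔTm| = |52.6 − 64.1| = 11.5°C, > 4.8°C.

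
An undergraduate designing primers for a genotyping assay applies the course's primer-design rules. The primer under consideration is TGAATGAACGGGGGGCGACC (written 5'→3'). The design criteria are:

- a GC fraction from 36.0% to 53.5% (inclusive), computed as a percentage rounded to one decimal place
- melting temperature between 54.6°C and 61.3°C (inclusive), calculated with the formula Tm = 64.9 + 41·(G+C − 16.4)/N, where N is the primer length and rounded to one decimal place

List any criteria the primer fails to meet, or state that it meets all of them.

Base counts: A=5, T=2, G=9, C=4 (length 20).
GC content: GC 13/20 = 65.0%, outside 36.0–53.5% ✗
Tm: Tm = 64.9 + 41·(13 − 16.4)/20 = 57.9°C ✓

Fails: GC content.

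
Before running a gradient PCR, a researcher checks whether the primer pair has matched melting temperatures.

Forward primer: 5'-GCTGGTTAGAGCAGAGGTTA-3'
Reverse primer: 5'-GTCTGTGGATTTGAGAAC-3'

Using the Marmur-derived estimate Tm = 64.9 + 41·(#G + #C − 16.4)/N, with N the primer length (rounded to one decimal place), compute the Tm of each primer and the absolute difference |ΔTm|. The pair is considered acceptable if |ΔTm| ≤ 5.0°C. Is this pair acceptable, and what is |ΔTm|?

Forward: G+C = 10, N = 20 → Tm = 64.9 + 41·(10 − 16.4)/20 = 51.8°C.
Reverse: G+C = 8, N = 18 → Tm = 64.9 + 41·(8 − 16.4)/18 = 45.8°C.
|ΔTm| = |51.8 − 45.8| = 6.0°C, > 5.0°C.

|ΔTm| = 6.0°C; the pair is not acceptable.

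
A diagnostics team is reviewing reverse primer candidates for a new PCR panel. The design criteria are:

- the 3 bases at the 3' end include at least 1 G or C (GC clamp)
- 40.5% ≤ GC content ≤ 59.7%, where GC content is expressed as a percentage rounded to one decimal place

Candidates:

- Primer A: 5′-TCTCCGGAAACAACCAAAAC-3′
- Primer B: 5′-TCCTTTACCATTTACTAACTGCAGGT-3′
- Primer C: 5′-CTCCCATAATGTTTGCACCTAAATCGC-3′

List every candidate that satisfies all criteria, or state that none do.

Primer A (20 nt, A=9 T=2 G=2 C=7): 3' end AAC has 1 G/C ✓; GC 9/20 = 45.0% ✓ — passes.
Primer B (26 nt, A=6 T=10 G=3 C=7): 3' end GGT has 2 G/C ✓; GC 10/26 = 38.5%, outside 40.5–59.7% ✗ — fails.
Primer C (27 nt, A=7 T=8 G=3 C=9): 3' end CGC has 3 G/C ✓; GC 12/27 = 44.4% ✓ — passes.

Primer A and Primer C.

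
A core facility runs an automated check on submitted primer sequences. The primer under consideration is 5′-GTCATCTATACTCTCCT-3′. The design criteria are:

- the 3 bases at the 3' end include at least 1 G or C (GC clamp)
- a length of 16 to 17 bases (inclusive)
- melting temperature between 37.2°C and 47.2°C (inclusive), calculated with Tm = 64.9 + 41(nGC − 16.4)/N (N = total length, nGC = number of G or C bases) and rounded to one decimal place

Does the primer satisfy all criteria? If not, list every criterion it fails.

Meets all criteria.

Base counts: A=3, T=7, G=1, C=6 (length 17).
GC clamp: 3' end CCT has 2 G/C ✓
length: length 17 ✓
Tm: Tm = 64.9 + 41·(7 − 16.4)/17 = 42.2°C ✓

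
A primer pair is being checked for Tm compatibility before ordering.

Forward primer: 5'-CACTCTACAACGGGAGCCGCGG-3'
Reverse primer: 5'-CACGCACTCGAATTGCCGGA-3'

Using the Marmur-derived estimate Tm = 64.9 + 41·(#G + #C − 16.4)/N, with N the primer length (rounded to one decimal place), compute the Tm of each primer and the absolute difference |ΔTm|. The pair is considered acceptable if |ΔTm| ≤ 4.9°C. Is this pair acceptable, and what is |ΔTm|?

Forward: G+C = 15, N = 22 → Tm = 64.9 + 41·(15 − 16.4)/22 = 62.3°C.
Reverse: G+C = 12, N = 20 → Tm = 64.9 + 41·(12 − 16.4)/20 = 55.9°C.
|ΔTm| = |62.3 − 55.9| = 6.4°C, > 4.9°C.

|ΔTm| = 6.4°C; the pair is not acceptable.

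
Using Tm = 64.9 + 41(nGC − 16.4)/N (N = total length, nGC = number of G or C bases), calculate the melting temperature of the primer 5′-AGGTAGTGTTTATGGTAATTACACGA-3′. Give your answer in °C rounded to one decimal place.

53.2°C

Base counts: A=8, T=9, G=7, C=2; G+C = 9, N = 26.
Tm = 64.9 + 41·(9 − 16.4)/26 = 64.9 + -303.40/26 = 53.2°C.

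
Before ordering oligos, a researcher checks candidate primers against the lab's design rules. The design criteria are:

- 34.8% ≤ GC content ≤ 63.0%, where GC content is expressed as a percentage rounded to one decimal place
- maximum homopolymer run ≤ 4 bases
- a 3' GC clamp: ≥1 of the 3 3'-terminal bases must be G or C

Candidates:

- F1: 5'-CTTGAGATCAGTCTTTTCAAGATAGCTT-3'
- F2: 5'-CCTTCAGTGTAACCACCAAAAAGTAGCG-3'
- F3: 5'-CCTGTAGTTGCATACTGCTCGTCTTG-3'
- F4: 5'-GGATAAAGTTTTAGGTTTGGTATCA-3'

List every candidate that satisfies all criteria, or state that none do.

F1 (28 nt, A=7 T=11 G=5 C=5): GC 10/28 = 35.7% ✓; longest run = 4 ✓; 3' end CTT has 1 G/C ✓ — passes.
F2 (28 nt, A=10 T=5 G=5 C=8): GC 13/28 = 46.4% ✓; longest run = 5, exceeds 4 ✗; 3' end GCG has 3 G/C ✓ — fails.
F3 (26 nt, A=3 T=10 G=6 C=7): GC 13/26 = 50.0% ✓; longest run = 2 ✓; 3' end TTG has 1 G/C ✓ — passes.
F4 (25 nt, A=7 T=10 G=7 C=1): GC 8/25 = 32.0%, outside 34.8–63.0% ✗; longest run = 4 ✓; 3' end TCA has 1 G/C ✓ — fails.

F1 and F3.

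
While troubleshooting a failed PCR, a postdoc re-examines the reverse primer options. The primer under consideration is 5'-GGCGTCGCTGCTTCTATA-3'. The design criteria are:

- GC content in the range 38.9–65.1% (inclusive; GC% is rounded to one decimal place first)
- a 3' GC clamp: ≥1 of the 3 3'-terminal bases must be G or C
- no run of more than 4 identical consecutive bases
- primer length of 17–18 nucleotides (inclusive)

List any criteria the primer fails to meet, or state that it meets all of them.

Base counts: A=2, T=6, G=5, C=5 (length 18).
GC content: GC 10/18 = 55.6% ✓
GC clamp: 3' end ATA has 0 G/C, need ≥1 ✗
homopolymer run: longest run = 2 ✓
length: length 18 ✓

Fails: GC clamp.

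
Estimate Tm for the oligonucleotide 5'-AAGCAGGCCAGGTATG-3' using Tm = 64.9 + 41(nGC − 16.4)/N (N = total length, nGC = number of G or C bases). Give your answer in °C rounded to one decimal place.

Base counts: A=5, T=2, G=6, C=3; G+C = 9, N = 16.
Tm = 64.9 + 41·(9 − 16.4)/16 = 64.9 + -303.40/16 = 45.9°C.

45.9°C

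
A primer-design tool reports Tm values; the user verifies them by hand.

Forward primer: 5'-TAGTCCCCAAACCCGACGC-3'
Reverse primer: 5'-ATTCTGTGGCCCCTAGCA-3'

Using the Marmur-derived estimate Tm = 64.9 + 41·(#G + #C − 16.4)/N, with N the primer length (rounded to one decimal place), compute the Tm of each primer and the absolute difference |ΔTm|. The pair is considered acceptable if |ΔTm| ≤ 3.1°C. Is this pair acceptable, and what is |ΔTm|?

Forward: G+C = 12, N = 19 → Tm = 64.9 + 41·(12 − 16.4)/19 = 55.4°C.
Reverse: G+C = 10, N = 18 → Tm = 64.9 + 41·(10 − 16.4)/18 = 50.3°C.
|ΔTm| = |55.4 − 50.3| = 5.1°C, > 3.1°C.

|ΔTm| = 5.1°C; the pair is not acceptable.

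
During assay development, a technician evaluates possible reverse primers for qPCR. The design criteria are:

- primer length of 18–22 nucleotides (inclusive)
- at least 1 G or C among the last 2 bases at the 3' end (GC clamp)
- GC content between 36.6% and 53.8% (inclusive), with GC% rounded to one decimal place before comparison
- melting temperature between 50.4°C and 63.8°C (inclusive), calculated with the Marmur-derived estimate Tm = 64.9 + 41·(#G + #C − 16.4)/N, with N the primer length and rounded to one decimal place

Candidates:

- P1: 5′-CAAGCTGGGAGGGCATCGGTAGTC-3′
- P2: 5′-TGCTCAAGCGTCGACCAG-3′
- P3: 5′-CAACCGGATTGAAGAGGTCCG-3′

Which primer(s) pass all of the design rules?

None of the candidates satisfy all criteria.

P1 (24 nt, A=5 T=4 G=10 C=5): length 24, outside 18–22 ✗; 3' end TC has 1 G/C ✓; GC 15/24 = 62.5%, outside 36.6–53.8% ✗; Tm = 64.9 + 41·(15 − 16.4)/24 = 62.5°C ✓ — fails.
P2 (18 nt, A=4 T=3 G=5 C=6): length 18 ✓; 3' end AG has 1 G/C ✓; GC 11/18 = 61.1%, outside 36.6–53.8% ✗; Tm = 64.9 + 41·(11 − 16.4)/18 = 52.6°C ✓ — fails.
P3 (21 nt, A=6 T=3 G=7 C=5): length 21 ✓; 3' end CG has 2 G/C ✓; GC 12/21 = 57.1%, outside 36.6–53.8% ✗; Tm = 64.9 + 41·(12 − 16.4)/21 = 56.3°C ✓ — fails.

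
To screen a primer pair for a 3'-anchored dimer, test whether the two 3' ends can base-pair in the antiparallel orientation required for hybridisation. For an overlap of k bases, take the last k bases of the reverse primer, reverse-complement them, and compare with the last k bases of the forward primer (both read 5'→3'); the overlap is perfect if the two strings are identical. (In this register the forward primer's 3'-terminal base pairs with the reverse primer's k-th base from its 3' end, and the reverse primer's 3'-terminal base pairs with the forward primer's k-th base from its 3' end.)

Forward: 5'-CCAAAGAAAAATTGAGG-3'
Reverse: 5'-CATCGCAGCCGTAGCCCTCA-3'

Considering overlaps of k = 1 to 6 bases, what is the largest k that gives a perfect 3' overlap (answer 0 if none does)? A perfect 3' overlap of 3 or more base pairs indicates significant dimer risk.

Last 6 bases (5'→3') — forward …TTGAGG, reverse …CCCTCA.
Reverse complement of the reverse primer's last 6 bases: TGAGGG; its first k bases are the reverse complement of the reverse primer's last k bases, so a perfect k-base overlap needs the forward primer's last k bases to equal them.
Comparing (forward last k vs required): k=1: G vs T ✗; k=2: GG vs TG ✗; k=3: AGG vs TGA ✗; k=4: GAGG vs TGAG ✗; k=5: TGAGG vs TGAGG ✓; k=6: TTGAGG vs TGAGGG ✗.
Only k = 5 is perfect, so the longest perfect 3' overlap is 5.

Longest perfect overlap: 5 complementary base pairs; significant dimer risk (threshold 3).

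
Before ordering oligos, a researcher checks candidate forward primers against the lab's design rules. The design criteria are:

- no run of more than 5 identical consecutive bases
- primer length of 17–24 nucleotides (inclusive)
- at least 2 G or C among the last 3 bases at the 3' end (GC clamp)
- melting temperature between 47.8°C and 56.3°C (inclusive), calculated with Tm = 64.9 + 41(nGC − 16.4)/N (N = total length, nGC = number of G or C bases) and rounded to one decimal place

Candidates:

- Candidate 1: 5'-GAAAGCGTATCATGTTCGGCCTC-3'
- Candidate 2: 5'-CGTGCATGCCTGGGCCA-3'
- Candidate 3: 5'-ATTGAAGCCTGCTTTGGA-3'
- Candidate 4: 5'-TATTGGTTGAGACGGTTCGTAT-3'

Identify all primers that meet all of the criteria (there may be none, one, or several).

Candidate 2 only.

Candidate 1 (23 nt, A=5 T=6 G=6 C=6): longest run = 3 ✓; length 23 ✓; 3' end CTC has 2 G/C ✓; Tm = 64.9 + 41·(12 − 16.4)/23 = 57.1°C, outside 47.8–56.3°C ✗ — fails.
Candidate 2 (17 nt, A=2 T=3 G=6 C=6): longest run = 3 ✓; length 17 ✓; 3' end CCA has 2 G/C ✓; Tm = 64.9 + 41·(12 − 16.4)/17 = 54.3°C ✓ — passes.
Candidate 3 (18 nt, A=4 T=6 G=5 C=3): longest run = 3 ✓; length 18 ✓; 3' end GGA has 2 G/C ✓; Tm = 64.9 + 41·(8 − 16.4)/18 = 45.8°C, outside 47.8–56.3°C ✗ — fails.
Candidate 4 (22 nt, A=4 T=9 G=7 C=2): longest run = 2 ✓; length 22 ✓; 3' end TAT has 0 G/C, need ≥2 ✗; Tm = 64.9 + 41·(9 − 16.4)/22 = 51.1°C ✓ — fails.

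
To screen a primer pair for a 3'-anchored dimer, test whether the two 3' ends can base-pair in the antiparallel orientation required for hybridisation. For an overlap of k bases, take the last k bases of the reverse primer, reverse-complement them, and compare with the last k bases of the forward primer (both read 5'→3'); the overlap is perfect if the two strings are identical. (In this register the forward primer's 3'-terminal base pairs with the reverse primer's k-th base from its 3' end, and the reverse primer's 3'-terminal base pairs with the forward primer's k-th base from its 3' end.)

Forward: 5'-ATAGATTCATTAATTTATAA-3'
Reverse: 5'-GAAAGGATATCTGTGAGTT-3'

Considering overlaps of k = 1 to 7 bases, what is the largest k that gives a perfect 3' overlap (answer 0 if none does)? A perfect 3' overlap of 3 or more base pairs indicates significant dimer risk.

Last 7 bases (5'→3') — forward …TTTATAA, reverse …GTGAGTT.
Reverse complement of the reverse primer's last 7 bases: AACTCAC; its first k bases are the reverse complement of the reverse primer's last k bases, so a perfect k-base overlap needs the forward primer's last k bases to equal them.
Comparing (forward last k vs required): k=1: A vs A ✓; k=2: AA vs AA ✓; k=3: TAA vs AAC ✗; k=4: ATAA vs AACT ✗; k=5: TATAA vs AACTC ✗; k=6: TTATAA vs AACTCA ✗; k=7: TTTATAA vs AACTCAC ✗.
Perfect overlaps at k = 1, 2; the largest is 2.

Longest perfect overlap: 2 complementary base pairs; below the dimer-risk threshold (threshold 3).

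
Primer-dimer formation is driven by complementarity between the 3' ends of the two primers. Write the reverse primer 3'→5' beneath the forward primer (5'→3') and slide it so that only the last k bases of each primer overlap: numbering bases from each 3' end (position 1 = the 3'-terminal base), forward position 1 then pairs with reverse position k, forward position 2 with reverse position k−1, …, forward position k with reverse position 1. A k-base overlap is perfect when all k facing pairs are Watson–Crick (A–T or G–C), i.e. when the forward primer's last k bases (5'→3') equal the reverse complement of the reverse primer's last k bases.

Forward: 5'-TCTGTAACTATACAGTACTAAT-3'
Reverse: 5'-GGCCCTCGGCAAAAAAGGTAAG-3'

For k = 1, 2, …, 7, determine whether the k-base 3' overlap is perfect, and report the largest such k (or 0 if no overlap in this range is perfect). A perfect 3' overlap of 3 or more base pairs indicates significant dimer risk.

Longest perfect overlap: 0 complementary base pairs; below the dimer-risk threshold (threshold 3).

Last 7 bases (5'→3') — forward …TACTAAT, reverse …AGGTAAG.
Reverse complement of the reverse primer's last 7 bases: CTTACCT; its first k bases are the reverse complement of the reverse primer's last k bases, so a perfect k-base overlap needs the forward primer's last k bases to equal them.
Comparing (forward last k vs required): k=1: T vs C ✗; k=2: AT vs CT ✗; k=3: AAT vs CTT ✗; k=4: TAAT vs CTTA ✗; k=5: CTAAT vs CTTAC ✗; k=6: ACTAAT vs CTTACC ✗; k=7: TACTAAT vs CTTACCT ✗.
No overlap length from 1 to 7 is perfect, so the longest perfect 3' overlap is 0.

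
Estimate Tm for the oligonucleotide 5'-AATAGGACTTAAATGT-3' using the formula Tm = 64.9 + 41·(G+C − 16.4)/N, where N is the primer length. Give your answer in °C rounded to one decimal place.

Base counts: A=7, T=5, G=3, C=1; G+C = 4, N = 16.
Tm = 64.9 + 41·(4 − 16.4)/16 = 64.9 + -508.40/16 = 33.1°C.

33.1°C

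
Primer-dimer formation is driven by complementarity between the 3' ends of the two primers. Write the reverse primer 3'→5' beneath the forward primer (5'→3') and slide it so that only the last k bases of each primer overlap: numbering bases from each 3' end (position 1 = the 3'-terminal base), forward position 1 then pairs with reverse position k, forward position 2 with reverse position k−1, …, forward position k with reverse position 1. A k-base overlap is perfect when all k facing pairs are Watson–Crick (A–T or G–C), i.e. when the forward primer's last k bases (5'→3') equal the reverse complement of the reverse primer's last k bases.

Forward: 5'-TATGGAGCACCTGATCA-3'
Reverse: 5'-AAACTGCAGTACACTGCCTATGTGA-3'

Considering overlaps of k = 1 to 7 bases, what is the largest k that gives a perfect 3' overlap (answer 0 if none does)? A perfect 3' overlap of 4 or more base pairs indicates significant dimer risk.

Longest perfect overlap: 3 complementary base pairs; below the dimer-risk threshold (threshold 4).

Last 7 bases (5'→3') — forward …CTGATCA, reverse …TATGTGA.
Reverse complement of the reverse primer's last 7 bases: TCACATA; its first k bases are the reverse complement of the reverse primer's last k bases, so a perfect k-base overlap needs the forward primer's last k bases to equal them.
Comparing (forward last k vs required): k=1: A vs T ✗; k=2: CA vs TC ✗; k=3: TCA vs TCA ✓; k=4: ATCA vs TCAC ✗; k=5: GATCA vs TCACA ✗; k=6: TGATCA vs TCACAT ✗; k=7: CTGATCA vs TCACATA ✗.
Only k = 3 is perfect, so the longest perfect 3' overlap is 3.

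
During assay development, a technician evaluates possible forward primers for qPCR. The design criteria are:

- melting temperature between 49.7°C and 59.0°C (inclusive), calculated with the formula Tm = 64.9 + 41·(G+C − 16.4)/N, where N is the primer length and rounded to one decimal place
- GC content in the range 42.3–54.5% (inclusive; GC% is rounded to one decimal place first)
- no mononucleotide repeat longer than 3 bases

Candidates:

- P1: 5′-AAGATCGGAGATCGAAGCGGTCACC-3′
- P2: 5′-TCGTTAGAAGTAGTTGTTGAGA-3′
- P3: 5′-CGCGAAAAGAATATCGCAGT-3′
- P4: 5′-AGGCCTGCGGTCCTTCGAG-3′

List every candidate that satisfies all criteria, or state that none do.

P1 (25 nt, A=8 T=3 G=8 C=6): Tm = 64.9 + 41·(14 − 16.4)/25 = 61.0°C, outside 49.7–59.0°C ✗; GC 14/25 = 56.0%, outside 42.3–54.5% ✗; longest run = 2 ✓ — fails.
P2 (22 nt, A=6 T=8 G=7 C=1): Tm = 64.9 + 41·(8 − 16.4)/22 = 49.2°C, outside 49.7–59.0°C ✗; GC 8/22 = 36.4%, outside 42.3–54.5% ✗; longest run = 2 ✓ — fails.
P3 (20 nt, A=8 T=3 G=5 C=4): Tm = 64.9 + 41·(9 − 16.4)/20 = 49.7°C ✓; GC 9/20 = 45.0% ✓; longest run = 4, exceeds 3 ✗ — fails.
P4 (19 nt, A=2 T=4 G=7 C=6): Tm = 64.9 + 41·(13 − 16.4)/19 = 57.6°C ✓; GC 13/19 = 68.4%, outside 42.3–54.5% ✗; longest run = 2 ✓ — fails.

None of the candidates satisfy all criteria.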